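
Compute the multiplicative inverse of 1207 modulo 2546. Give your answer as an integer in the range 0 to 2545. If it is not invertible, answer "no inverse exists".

135

Apply the Euclidean algorithm to 2546 and 1207:
2546 = 2×1207 + 132
1207 = 9×132 + 19
132 = 6×19 + 18
19 = 1×18 + 1
18 = 18×1 + 0
gcd = 1, so the inverse exists. Back-substitute:
1 = 19 − 18
1 = −132 + 7·19
1 = 7·1207 − 64·132
1 = −64·2546 + 135·1207
So 1207·135 ≡ 1 (mod 2546).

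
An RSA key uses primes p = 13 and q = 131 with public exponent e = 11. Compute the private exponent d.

φ(n) = (p−1)(q−1) = 12·130 = 1560.
Need d with 11·d ≡ 1 (mod 1560). Apply the extended Euclidean algorithm:
1560 = 141*11 + 9
11 = 1*9 + 2
9 = 4*2 + 1
2 = 2*1 + 0
Back-substitute:
1 = 9 − 4·2
1 = −4·11 + 5·9
1 = 5·1560 − 709·11
So 11·(-709) ≡ 1 (mod 1560), hence d ≡ -709 ≡ 851 (mod 1560).

851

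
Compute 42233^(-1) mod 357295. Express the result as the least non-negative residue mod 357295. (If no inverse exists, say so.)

Apply the Euclidean algorithm to 357295 and 42233:
357295 = 8·42233 + 19431
42233 = 2·19431 + 3371
19431 = 5·3371 + 2576
3371 = 1·2576 + 795
2576 = 3·795 + 191
795 = 4·191 + 31
191 = 6·31 + 5
31 = 6·5 + 1
5 = 5·1 + 0
Since gcd(42233, 357295) = 1, back-substitute to write 1 as a combination:
1 = 31 − 6·5
1 = −6·191 + 37·31
1 = 37·795 − 154·191
1 = −154·2576 + 499·795
1 = 499·3371 − 653·2576
1 = −653·19431 + 3764·3371
1 = 3764·42233 − 8181·19431
1 = −8181·357295 + 69212·42233
So 42233·69212 ≡ 1 (mod 357295).

69212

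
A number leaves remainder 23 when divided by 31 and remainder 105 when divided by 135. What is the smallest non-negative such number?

240

Write x = 23 + 31·k. Then 31·k ≡ 105 − 23 ≡ 82 (mod 135).
Need 31⁻¹ mod 135. Extended Euclid on (135, 31):
135 = 4·31 + 11
31 = 2·11 + 9
11 = 1·9 + 2
9 = 4·2 + 1
2 = 2·1 + 0
Back-substitute:
1 = 9 − 4·2
1 = −4·11 + 5·9
1 = 5·31 − 14·11
1 = −14·135 + 61·31
31⁻¹ ≡ 61 (mod 135), so k ≡ 61·82 ≡ 7 (mod 135).
x = 23 + 31·7 = 240.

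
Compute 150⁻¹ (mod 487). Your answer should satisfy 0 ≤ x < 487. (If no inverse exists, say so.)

250

Extended Euclidean algorithm:
487 = 3·150 + 37
150 = 4·37 + 2
37 = 18·2 + 1
2 = 2·1 + 0
Since gcd(150, 487) = 1, back-substitute to write 1 as a combination:
1 = 37 − 18·2
1 = −18·150 + 73·37
1 = 73·487 − 237·150
Thus 150·(-237) ≡ 1 (mod 487); reducing, -237 mod 487 = 250.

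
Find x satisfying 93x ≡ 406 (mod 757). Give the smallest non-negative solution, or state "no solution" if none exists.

216

First find gcd(93, 757):
757 = 8×93 + 13
93 = 7×13 + 2
13 = 6×2 + 1
2 = 2×1 + 0
gcd = 1, so a unique solution mod 757 exists.
Back-substitute for the Bézout coefficients:
1 = 13 − 6·2
1 = −6·93 + 43·13
1 = 43·757 − 350·93
So 93·(-350) ≡ 1 (mod 757), giving 93⁻¹ ≡ 407.
x ≡ 93⁻¹·406 ≡ 407·406 ≡ 216 (mod 757).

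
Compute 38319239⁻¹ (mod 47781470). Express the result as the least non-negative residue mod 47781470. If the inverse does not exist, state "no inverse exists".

Run Euclid on (47781470, 38319239):
47781470 = 1*38319239 + 9462231
38319239 = 4*9462231 + 470315
9462231 = 20*470315 + 55931
470315 = 8*55931 + 22867
55931 = 2*22867 + 10197
22867 = 2*10197 + 2473
10197 = 4*2473 + 305
2473 = 8*305 + 33
305 = 9*33 + 8
33 = 4*8 + 1
8 = 8*1 + 0
The gcd is 1. Working backward:
1 = 33 − 4·8
1 = −4·305 + 37·33
1 = 37·2473 − 300·305
1 = −300·10197 + 1237·2473
1 = 1237·22867 − 2774·10197
1 = −2774·55931 + 6785·22867
1 = 6785·470315 − 57054·55931
1 = −57054·9462231 + 1147865·470315
1 = 1147865·38319239 − 4648514·9462231
1 = −4648514·47781470 + 5796379·38319239
So 38319239·5796379 ≡ 1 (mod 47781470).

5796379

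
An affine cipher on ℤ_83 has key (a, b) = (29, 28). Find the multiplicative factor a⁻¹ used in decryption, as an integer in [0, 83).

gcd(83, 29) by repeated division:
83 = 2·29 + 25
29 = 1·25 + 4
25 = 6·4 + 1
4 = 4·1 + 0
Since gcd(29, 83) = 1, back-substitute to write 1 as a combination:
1 = 25 − 6·4
1 = −6·29 + 7·25
1 = 7·83 − 20·29
Thus 29·(-20) ≡ 1 (mod 83); reducing, -20 mod 83 = 63.

63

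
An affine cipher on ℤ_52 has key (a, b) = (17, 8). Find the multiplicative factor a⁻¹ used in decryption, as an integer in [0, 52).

49

Apply the Euclidean algorithm to 52 and 17:
52 = 3·17 + 1
17 = 17·1 + 0
The gcd is 1. Working backward:
1 = 52 − 3·17
Hence 17⁻¹ ≡ -3 ≡ 49 (mod 52).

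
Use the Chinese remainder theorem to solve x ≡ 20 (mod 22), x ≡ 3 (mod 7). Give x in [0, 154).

Write x = 20 + 22·k. Then 22·k ≡ 3 − 20 ≡ 4 (mod 7).
Need 22⁻¹ mod 7. Extended Euclid on (7, 1):
7 = 7·1 + 0
22⁻¹ ≡ 1 (mod 7), so k ≡ 1·4 ≡ 4 (mod 7).
x = 20 + 22·4 = 108.

108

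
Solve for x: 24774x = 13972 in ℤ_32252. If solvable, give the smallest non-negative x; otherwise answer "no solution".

13476

First find gcd(24774, 32252):
32252 = 1·24774 + 7478
24774 = 3·7478 + 2340
7478 = 3·2340 + 458
2340 = 5·458 + 50
458 = 9·50 + 8
50 = 6·8 + 2
8 = 4·2 + 0
gcd = 2 and 2 | 13972, so solutions exist. Divide through by 2: 12387x ≡ 6986 (mod 16126).
Now find 12387⁻¹ mod 16126:
16126 = 1·12387 + 3739
12387 = 3·3739 + 1170
3739 = 3·1170 + 229
1170 = 5·229 + 25
229 = 9·25 + 4
25 = 6·4 + 1
4 = 4·1 + 0
Back-substitute:
1 = 25 − 6·4
1 = −6·229 + 55·25
1 = 55·1170 − 281·229
1 = −281·3739 + 898·1170
1 = 898·12387 − 2975·3739
1 = −2975·16126 + 3873·12387
So 12387⁻¹ ≡ 3873 (mod 16126).
Then x ≡ 3873·6986 ≡ 13476 (mod 16126); the smallest non-negative solution is x = 13476.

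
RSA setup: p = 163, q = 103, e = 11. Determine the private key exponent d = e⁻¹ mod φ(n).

φ(n) = (p−1)(q−1) = 162·102 = 16524.
Need d with 11·d ≡ 1 (mod 16524). Apply the extended Euclidean algorithm:
16524 = 1502*11 + 2
11 = 5*2 + 1
2 = 2*1 + 0
Back-substitute:
1 = 11 − 5·2
1 = −5·16524 + 7511·11
So 11·7511 ≡ 1 (mod 16524), hence d = 7511.

7511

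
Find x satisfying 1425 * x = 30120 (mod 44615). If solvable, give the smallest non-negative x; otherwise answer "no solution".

First find gcd(1425, 44615):
44615 = 31·1425 + 440
1425 = 3·440 + 105
440 = 4·105 + 20
105 = 5·20 + 5
20 = 4·5 + 0
gcd = 5 and 5 | 30120, so solutions exist. Divide through by 5: 285x ≡ 6024 (mod 8923).
Now find 285⁻¹ mod 8923:
8923 = 31*285 + 88
285 = 3*88 + 21
88 = 4*21 + 4
21 = 5*4 + 1
4 = 4*1 + 0
Back-substitute:
1 = 21 − 5·4
1 = −5·88 + 21·21
1 = 21·285 − 68·88
1 = −68·8923 + 2129·285
So 285⁻¹ ≡ 2129 (mod 8923).
Then x ≡ 2129·6024 ≡ 2745 (mod 8923); the smallest non-negative solution is x = 2745.

2745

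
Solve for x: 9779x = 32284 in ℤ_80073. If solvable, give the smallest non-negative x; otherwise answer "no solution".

1469

First find gcd(9779, 80073):
80073 = 8·9779 + 1841
9779 = 5·1841 + 574
1841 = 3·574 + 119
574 = 4·119 + 98
119 = 1·98 + 21
98 = 4·21 + 14
21 = 1·14 + 7
14 = 2·7 + 0
gcd = 7 and 7 | 32284, so solutions exist. Divide through by 7: 1397x ≡ 4612 (mod 11439).
Now find 1397⁻¹ mod 11439:
11439 = 8×1397 + 263
1397 = 5×263 + 82
263 = 3×82 + 17
82 = 4×17 + 14
17 = 1×14 + 3
14 = 4×3 + 2
3 = 1×2 + 1
2 = 2×1 + 0
Back-substitute:
1 = 3 − 2
1 = −14 + 5·3
1 = 5·17 − 6·14
1 = −6·82 + 29·17
1 = 29·263 − 93·82
1 = −93·1397 + 494·263
1 = 494·11439 − 4045·1397
So 1397·(-4045) ≡ 1 (mod 11439), i.e. 1397⁻¹ ≡ 7394.
Then x ≡ 7394·4612 ≡ 1469 (mod 11439); the smallest non-negative solution is x = 1469.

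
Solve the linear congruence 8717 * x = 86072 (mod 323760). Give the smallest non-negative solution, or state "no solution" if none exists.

184936

First find gcd(8717, 323760):
323760 = 37×8717 + 1231
8717 = 7×1231 + 100
1231 = 12×100 + 31
100 = 3×31 + 7
31 = 4×7 + 3
7 = 2×3 + 1
3 = 3×1 + 0
gcd = 1, so a unique solution mod 323760 exists.
Back-substitute for the Bézout coefficients:
1 = 7 − 2·3
1 = −2·31 + 9·7
1 = 9·100 − 29·31
1 = −29·1231 + 357·100
1 = 357·8717 − 2528·1231
1 = −2528·323760 + 93893·8717
So 8717·(93893) ≡ 1 (mod 323760), giving 8717⁻¹ ≡ 93893.
x ≡ 8717⁻¹·86072 ≡ 93893·86072 ≡ 184936 (mod 323760).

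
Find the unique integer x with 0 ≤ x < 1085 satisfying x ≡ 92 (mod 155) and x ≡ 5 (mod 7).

712

Write x = 92 + 155·k. Then 155·k ≡ 5 − 92 ≡ 4 (mod 7).
Need 155⁻¹ mod 7. Extended Euclid on (7, 1):
7 = 7×1 + 0
155⁻¹ ≡ 1 (mod 7), so k ≡ 1·4 ≡ 4 (mod 7).
x = 92 + 155·4 = 712.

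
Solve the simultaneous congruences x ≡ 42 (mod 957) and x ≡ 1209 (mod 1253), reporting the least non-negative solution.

Write x = 42 + 957·k. Then 957·k ≡ 1209 − 42 ≡ 1167 (mod 1253).
Need 957⁻¹ mod 1253. Extended Euclid on (1253, 957):
1253 = 1*957 + 296
957 = 3*296 + 69
296 = 4*69 + 20
69 = 3*20 + 9
20 = 2*9 + 2
9 = 4*2 + 1
2 = 2*1 + 0
Back-substitute:
1 = 9 − 4·2
1 = −4·20 + 9·9
1 = 9·69 − 31·20
1 = −31·296 + 133·69
1 = 133·957 − 430·296
1 = −430·1253 + 563·957
957⁻¹ ≡ 563 (mod 1253), so k ≡ 563·1167 ≡ 449 (mod 1253).
x = 42 + 957·449 = 429735.

429735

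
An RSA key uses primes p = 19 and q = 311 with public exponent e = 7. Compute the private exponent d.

4783

φ(n) = (p−1)(q−1) = 18·310 = 5580.
Need d with 7·d ≡ 1 (mod 5580). Apply the extended Euclidean algorithm:
5580 = 797*7 + 1
7 = 7*1 + 0
Back-substitute:
1 = 5580 − 797·7
So 7·(-797) ≡ 1 (mod 5580), hence d ≡ -797 ≡ 4783 (mod 5580).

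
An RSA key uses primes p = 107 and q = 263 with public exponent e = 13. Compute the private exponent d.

φ(n) = (p−1)(q−1) = 106·262 = 27772.
Need d with 13·d ≡ 1 (mod 27772). Apply the extended Euclidean algorithm:
27772 = 2136*13 + 4
13 = 3*4 + 1
4 = 4*1 + 0
Back-substitute:
1 = 13 − 3·4
1 = −3·27772 + 6409·13
So 13·6409 ≡ 1 (mod 27772), hence d = 6409.

6409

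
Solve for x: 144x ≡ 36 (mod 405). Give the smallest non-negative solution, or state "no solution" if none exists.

34

First find gcd(144, 405):
405 = 2*144 + 117
144 = 1*117 + 27
117 = 4*27 + 9
27 = 3*9 + 0
gcd = 9 and 9 | 36, so solutions exist. Divide through by 9: 16x ≡ 4 (mod 45).
Now find 16⁻¹ mod 45:
45 = 2*16 + 13
16 = 1*13 + 3
13 = 4*3 + 1
3 = 3*1 + 0
Back-substitute:
1 = 13 − 4·3
1 = −4·16 + 5·13
1 = 5·45 − 14·16
So 16·(-14) ≡ 1 (mod 45), i.e. 16⁻¹ ≡ 31.
Then x ≡ 31·4 ≡ 34 (mod 45); the smallest non-negative solution is x = 34.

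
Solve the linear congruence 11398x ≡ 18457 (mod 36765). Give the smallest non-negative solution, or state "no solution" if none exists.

19984

First find gcd(11398, 36765):
36765 = 3·11398 + 2571
11398 = 4·2571 + 1114
2571 = 2·1114 + 343
1114 = 3·343 + 85
343 = 4·85 + 3
85 = 28·3 + 1
3 = 3·1 + 0
gcd = 1, so a unique solution mod 36765 exists.
Back-substitute for the Bézout coefficients:
1 = 85 − 28·3
1 = −28·343 + 113·85
1 = 113·1114 − 367·343
1 = −367·2571 + 847·1114
1 = 847·11398 − 3755·2571
1 = −3755·36765 + 12112·11398
So 11398·(12112) ≡ 1 (mod 36765), giving 11398⁻¹ ≡ 12112.
x ≡ 11398⁻¹·18457 ≡ 12112·18457 ≡ 19984 (mod 36765).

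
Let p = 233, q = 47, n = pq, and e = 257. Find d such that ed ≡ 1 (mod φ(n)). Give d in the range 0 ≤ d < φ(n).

φ(n) = (p−1)(q−1) = 232·46 = 10672.
Need d with 257·d ≡ 1 (mod 10672). Apply the extended Euclidean algorithm:
10672 = 41·257 + 135
257 = 1·135 + 122
135 = 1·122 + 13
122 = 9·13 + 5
13 = 2·5 + 3
5 = 1·3 + 2
3 = 1·2 + 1
2 = 2·1 + 0
Back-substitute:
1 = 3 − 2
1 = −5 + 2·3
1 = 2·13 − 5·5
1 = −5·122 + 47·13
1 = 47·135 − 52·122
1 = −52·257 + 99·135
1 = 99·10672 − 4111·257
So 257·(-4111) ≡ 1 (mod 10672), hence d ≡ -4111 ≡ 6561 (mod 10672).

6561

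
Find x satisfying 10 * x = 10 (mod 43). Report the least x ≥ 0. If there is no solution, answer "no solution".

1

First find gcd(10, 43):
43 = 4*10 + 3
10 = 3*3 + 1
3 = 3*1 + 0
gcd = 1, so a unique solution mod 43 exists.
Back-substitute for the Bézout coefficients:
1 = 10 − 3·3
1 = −3·43 + 13·10
So 10·(13) ≡ 1 (mod 43), giving 10⁻¹ ≡ 13.
x ≡ 10⁻¹·10 ≡ 13·10 ≡ 1 (mod 43).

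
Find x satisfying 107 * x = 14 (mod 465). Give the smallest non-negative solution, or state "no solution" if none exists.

First find gcd(107, 465):
465 = 4·107 + 37
107 = 2·37 + 33
37 = 1·33 + 4
33 = 8·4 + 1
4 = 4·1 + 0
gcd = 1, so a unique solution mod 465 exists.
Back-substitute for the Bézout coefficients:
1 = 33 − 8·4
1 = −8·37 + 9·33
1 = 9·107 − 26·37
1 = −26·465 + 113·107
So 107·(113) ≡ 1 (mod 465), giving 107⁻¹ ≡ 113.
x ≡ 107⁻¹·14 ≡ 113·14 ≡ 187 (mod 465).

187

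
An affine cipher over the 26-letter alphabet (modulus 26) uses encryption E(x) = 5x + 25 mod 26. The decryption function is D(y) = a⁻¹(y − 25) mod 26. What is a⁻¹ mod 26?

21

Extended Euclidean algorithm:
26 = 5*5 + 1
5 = 5*1 + 0
gcd = 1, so the inverse exists. Back-substitute:
1 = 26 − 5·5
Thus 5·(-5) ≡ 1 (mod 26); reducing, -5 mod 26 = 21.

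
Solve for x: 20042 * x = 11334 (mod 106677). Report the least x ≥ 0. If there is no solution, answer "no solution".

First find gcd(20042, 106677):
106677 = 5·20042 + 6467
20042 = 3·6467 + 641
6467 = 10·641 + 57
641 = 11·57 + 14
57 = 4·14 + 1
14 = 14·1 + 0
gcd = 1, so a unique solution mod 106677 exists.
Back-substitute for the Bézout coefficients:
1 = 57 − 4·14
1 = −4·641 + 45·57
1 = 45·6467 − 454·641
1 = −454·20042 + 1407·6467
1 = 1407·106677 − 7489·20042
So 20042·(-7489) ≡ 1 (mod 106677), giving 20042⁻¹ ≡ 99188.
x ≡ 20042⁻¹·11334 ≡ 99188·11334 ≡ 34566 (mod 106677).

34566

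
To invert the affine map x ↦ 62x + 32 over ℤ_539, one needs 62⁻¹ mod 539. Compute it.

426

Apply the Euclidean algorithm to 539 and 62:
539 = 8·62 + 43
62 = 1·43 + 19
43 = 2·19 + 5
19 = 3·5 + 4
5 = 1·4 + 1
4 = 4·1 + 0
Since gcd(62, 539) = 1, back-substitute to write 1 as a combination:
1 = 5 − 4
1 = −19 + 4·5
1 = 4·43 − 9·19
1 = −9·62 + 13·43
1 = 13·539 − 113·62
Hence 62⁻¹ ≡ -113 ≡ 426 (mod 539).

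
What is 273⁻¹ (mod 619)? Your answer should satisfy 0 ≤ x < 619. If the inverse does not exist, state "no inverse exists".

195

gcd(619, 273) by repeated division:
619 = 2*273 + 73
273 = 3*73 + 54
73 = 1*54 + 19
54 = 2*19 + 16
19 = 1*16 + 3
16 = 5*3 + 1
3 = 3*1 + 0
gcd = 1, so the inverse exists. Back-substitute:
1 = 16 − 5·3
1 = −5·19 + 6·16
1 = 6·54 − 17·19
1 = −17·73 + 23·54
1 = 23·273 − 86·73
1 = −86·619 + 195·273
So 273·195 ≡ 1 (mod 619).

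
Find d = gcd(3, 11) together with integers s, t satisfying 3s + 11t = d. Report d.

1

Apply Euclid's algorithm to 11 and 3:
11 = 3*3 + 2
3 = 1*2 + 1
2 = 2*1 + 0
gcd(3, 11) = 1.
Express as a combination:
1 = 3 − 2
1 = −11 + 4·3
So 1 = (-1)·11 + (4)·3.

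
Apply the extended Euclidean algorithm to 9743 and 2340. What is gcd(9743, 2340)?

1

Repeated division:
9743 = 4×2340 + 383
2340 = 6×383 + 42
383 = 9×42 + 5
42 = 8×5 + 2
5 = 2×2 + 1
2 = 2×1 + 0
gcd(9743, 2340) = 1.
Working backward:
1 = 5 − 2·2
1 = −2·42 + 17·5
1 = 17·383 − 155·42
1 = −155·2340 + 947·383
1 = 947·9743 − 3943·2340
So 1 = (947)·9743 + (-3943)·2340.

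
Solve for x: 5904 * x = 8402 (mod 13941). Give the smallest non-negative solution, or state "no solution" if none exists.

no solution

gcd(5904, 13941):
13941 = 2·5904 + 2133
5904 = 2·2133 + 1638
2133 = 1·1638 + 495
1638 = 3·495 + 153
495 = 3·153 + 36
153 = 4·36 + 9
36 = 4·9 + 0
gcd = 9, but 9 ∤ 8402, so the congruence has no solution.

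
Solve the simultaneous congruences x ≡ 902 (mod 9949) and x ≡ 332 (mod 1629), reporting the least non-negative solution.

2746826

Write x = 902 + 9949·k. Then 9949·k ≡ 332 − 902 ≡ 1059 (mod 1629).
Need 9949⁻¹ mod 1629. Extended Euclid on (1629, 175):
1629 = 9×175 + 54
175 = 3×54 + 13
54 = 4×13 + 2
13 = 6×2 + 1
2 = 2×1 + 0
Back-substitute:
1 = 13 − 6·2
1 = −6·54 + 25·13
1 = 25·175 − 81·54
1 = −81·1629 + 754·175
9949⁻¹ ≡ 754 (mod 1629), so k ≡ 754·1059 ≡ 276 (mod 1629).
x = 902 + 9949·276 = 2746826.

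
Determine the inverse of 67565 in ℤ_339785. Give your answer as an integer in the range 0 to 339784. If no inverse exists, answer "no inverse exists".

no inverse exists

Euclidean algorithm on 339785, 67565:
339785 = 5·67565 + 1960
67565 = 34·1960 + 925
1960 = 2·925 + 110
925 = 8·110 + 45
110 = 2·45 + 20
45 = 2·20 + 5
20 = 4·5 + 0
gcd(67565, 339785) = 5 ≠ 1, so 67565 has no multiplicative inverse modulo 339785.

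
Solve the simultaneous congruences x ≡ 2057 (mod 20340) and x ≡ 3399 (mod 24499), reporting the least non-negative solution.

380766857

Write x = 2057 + 20340·k. Then 20340·k ≡ 3399 − 2057 ≡ 1342 (mod 24499).
Need 20340⁻¹ mod 24499. Extended Euclid on (24499, 20340):
24499 = 1×20340 + 4159
20340 = 4×4159 + 3704
4159 = 1×3704 + 455
3704 = 8×455 + 64
455 = 7×64 + 7
64 = 9×7 + 1
7 = 7×1 + 0
Back-substitute:
1 = 64 − 9·7
1 = −9·455 + 64·64
1 = 64·3704 − 521·455
1 = −521·4159 + 585·3704
1 = 585·20340 − 2861·4159
1 = −2861·24499 + 3446·20340
20340⁻¹ ≡ 3446 (mod 24499), so k ≡ 3446·1342 ≡ 18720 (mod 24499).
x = 2057 + 20340·18720 = 380766857.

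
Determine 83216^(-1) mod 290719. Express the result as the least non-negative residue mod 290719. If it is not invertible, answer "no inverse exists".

Run Euclid on (290719, 83216):
290719 = 3*83216 + 41071
83216 = 2*41071 + 1074
41071 = 38*1074 + 259
1074 = 4*259 + 38
259 = 6*38 + 31
38 = 1*31 + 7
31 = 4*7 + 3
7 = 2*3 + 1
3 = 3*1 + 0
Since gcd(83216, 290719) = 1, back-substitute to write 1 as a combination:
1 = 7 − 2·3
1 = −2·31 + 9·7
1 = 9·38 − 11·31
1 = −11·259 + 75·38
1 = 75·1074 − 311·259
1 = −311·41071 + 11893·1074
1 = 11893·83216 − 24097·41071
1 = −24097·290719 + 84184·83216
So 83216·84184 ≡ 1 (mod 290719).

84184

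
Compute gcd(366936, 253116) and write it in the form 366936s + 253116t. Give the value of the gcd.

12

Repeated division:
366936 = 1×253116 + 113820
253116 = 2×113820 + 25476
113820 = 4×25476 + 11916
25476 = 2×11916 + 1644
11916 = 7×1644 + 408
1644 = 4×408 + 12
408 = 34×12 + 0
gcd(366936, 253116) = 12.
Express as a combination:
12 = 1644 − 4·408
12 = −4·11916 + 29·1644
12 = 29·25476 − 62·11916
12 = −62·113820 + 277·25476
12 = 277·253116 − 616·113820
12 = −616·366936 + 893·253116
So 12 = (-616)·366936 + (893)·253116.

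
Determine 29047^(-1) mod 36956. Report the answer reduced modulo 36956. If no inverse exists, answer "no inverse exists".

Extended Euclidean algorithm:
36956 = 1·29047 + 7909
29047 = 3·7909 + 5320
7909 = 1·5320 + 2589
5320 = 2·2589 + 142
2589 = 18·142 + 33
142 = 4·33 + 10
33 = 3·10 + 3
10 = 3·3 + 1
3 = 3·1 + 0
Since gcd(29047, 36956) = 1, back-substitute to write 1 as a combination:
1 = 10 − 3·3
1 = −3·33 + 10·10
1 = 10·142 − 43·33
1 = −43·2589 + 784·142
1 = 784·5320 − 1611·2589
1 = −1611·7909 + 2395·5320
1 = 2395·29047 − 8796·7909
1 = −8796·36956 + 11191·29047
So 29047·11191 ≡ 1 (mod 36956).

11191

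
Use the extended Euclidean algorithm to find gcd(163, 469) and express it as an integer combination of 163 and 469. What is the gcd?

1

Repeated division:
469 = 2*163 + 143
163 = 1*143 + 20
143 = 7*20 + 3
20 = 6*3 + 2
3 = 1*2 + 1
2 = 2*1 + 0
gcd(163, 469) = 1.
Back-substituting:
1 = 3 − 2
1 = −20 + 7·3
1 = 7·143 − 50·20
1 = −50·163 + 57·143
1 = 57·469 − 164·163
So 1 = (57)·469 + (-164)·163.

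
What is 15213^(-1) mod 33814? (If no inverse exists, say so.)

Euclidean algorithm on 33814, 15213:
33814 = 2*15213 + 3388
15213 = 4*3388 + 1661
3388 = 2*1661 + 66
1661 = 25*66 + 11
66 = 6*11 + 0
The gcd is 11, not 1, hence no inverse exists.

no inverse exists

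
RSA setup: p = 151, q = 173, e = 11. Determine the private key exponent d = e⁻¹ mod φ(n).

4691

φ(n) = (p−1)(q−1) = 150·172 = 25800.
Need d with 11·d ≡ 1 (mod 25800). Apply the extended Euclidean algorithm:
25800 = 2345*11 + 5
11 = 2*5 + 1
5 = 5*1 + 0
Back-substitute:
1 = 11 − 2·5
1 = −2·25800 + 4691·11
So 11·4691 ≡ 1 (mod 25800), hence d = 4691.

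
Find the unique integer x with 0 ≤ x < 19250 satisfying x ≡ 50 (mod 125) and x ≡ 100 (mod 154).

Write x = 50 + 125·k. Then 125·k ≡ 100 − 50 ≡ 50 (mod 154).
Need 125⁻¹ mod 154. Extended Euclid on (154, 125):
154 = 1×125 + 29
125 = 4×29 + 9
29 = 3×9 + 2
9 = 4×2 + 1
2 = 2×1 + 0
Back-substitute:
1 = 9 − 4·2
1 = −4·29 + 13·9
1 = 13·125 − 56·29
1 = −56·154 + 69·125
125⁻¹ ≡ 69 (mod 154), so k ≡ 69·50 ≡ 62 (mod 154).
x = 50 + 125·62 = 7800.

7800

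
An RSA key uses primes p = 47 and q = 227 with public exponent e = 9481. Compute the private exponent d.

5465

φ(n) = (p−1)(q−1) = 46·226 = 10396.
Need d with 9481·d ≡ 1 (mod 10396). Apply the extended Euclidean algorithm:
10396 = 1×9481 + 915
9481 = 10×915 + 331
915 = 2×331 + 253
331 = 1×253 + 78
253 = 3×78 + 19
78 = 4×19 + 2
19 = 9×2 + 1
2 = 2×1 + 0
Back-substitute:
1 = 19 − 9·2
1 = −9·78 + 37·19
1 = 37·253 − 120·78
1 = −120·331 + 157·253
1 = 157·915 − 434·331
1 = −434·9481 + 4497·915
1 = 4497·10396 − 4931·9481
So 9481·(-4931) ≡ 1 (mod 10396), hence d ≡ -4931 ≡ 5465 (mod 10396).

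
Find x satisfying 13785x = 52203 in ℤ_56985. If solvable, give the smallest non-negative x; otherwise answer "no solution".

no solution

gcd(13785, 56985):
56985 = 4*13785 + 1845
13785 = 7*1845 + 870
1845 = 2*870 + 105
870 = 8*105 + 30
105 = 3*30 + 15
30 = 2*15 + 0
gcd = 15, but 15 ∤ 52203, so the congruence has no solution.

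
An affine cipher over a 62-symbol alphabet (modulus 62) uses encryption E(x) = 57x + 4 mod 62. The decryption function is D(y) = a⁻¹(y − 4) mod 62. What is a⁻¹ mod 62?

Run Euclid on (62, 57):
62 = 1×57 + 5
57 = 11×5 + 2
5 = 2×2 + 1
2 = 2×1 + 0
Since gcd(57, 62) = 1, back-substitute to write 1 as a combination:
1 = 5 − 2·2
1 = −2·57 + 23·5
1 = 23·62 − 25·57
Thus 57·(-25) ≡ 1 (mod 62); reducing, -25 mod 62 = 37.

37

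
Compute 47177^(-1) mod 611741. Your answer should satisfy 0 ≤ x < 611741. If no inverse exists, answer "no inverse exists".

Compute gcd(47177, 611741):
611741 = 12×47177 + 45617
47177 = 1×45617 + 1560
45617 = 29×1560 + 377
1560 = 4×377 + 52
377 = 7×52 + 13
52 = 4×13 + 0
gcd(47177, 611741) = 13 ≠ 1, so 47177 has no multiplicative inverse modulo 611741.

no inverse exists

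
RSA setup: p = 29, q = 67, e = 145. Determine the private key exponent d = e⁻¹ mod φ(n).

φ(n) = (p−1)(q−1) = 28·66 = 1848.
Need d with 145·d ≡ 1 (mod 1848). Apply the extended Euclidean algorithm:
1848 = 12×145 + 108
145 = 1×108 + 37
108 = 2×37 + 34
37 = 1×34 + 3
34 = 11×3 + 1
3 = 3×1 + 0
Back-substitute:
1 = 34 − 11·3
1 = −11·37 + 12·34
1 = 12·108 − 35·37
1 = −35·145 + 47·108
1 = 47·1848 − 599·145
So 145·(-599) ≡ 1 (mod 1848), hence d ≡ -599 ≡ 1249 (mod 1848).

1249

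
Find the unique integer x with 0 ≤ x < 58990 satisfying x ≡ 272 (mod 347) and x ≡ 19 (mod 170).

21439

Write x = 272 + 347·k. Then 347·k ≡ 19 − 272 ≡ 87 (mod 170).
Need 347⁻¹ mod 170. Extended Euclid on (170, 7):
170 = 24*7 + 2
7 = 3*2 + 1
2 = 2*1 + 0
Back-substitute:
1 = 7 − 3·2
1 = −3·170 + 73·7
347⁻¹ ≡ 73 (mod 170), so k ≡ 73·87 ≡ 61 (mod 170).
x = 272 + 347·61 = 21439.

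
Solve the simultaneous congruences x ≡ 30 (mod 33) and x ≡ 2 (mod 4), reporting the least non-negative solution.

30

Write x = 30 + 33·k. Then 33·k ≡ 2 − 30 ≡ 0 (mod 4).
Need 33⁻¹ mod 4. Extended Euclid on (4, 1):
4 = 4*1 + 0
33⁻¹ ≡ 1 (mod 4), so k ≡ 1·0 ≡ 0 (mod 4).
x = 30 + 33·0 = 30.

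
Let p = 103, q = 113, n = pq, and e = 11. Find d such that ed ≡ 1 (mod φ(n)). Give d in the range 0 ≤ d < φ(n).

φ(n) = (p−1)(q−1) = 102·112 = 11424.
Need d with 11·d ≡ 1 (mod 11424). Apply the extended Euclidean algorithm:
11424 = 1038*11 + 6
11 = 1*6 + 5
6 = 1*5 + 1
5 = 5*1 + 0
Back-substitute:
1 = 6 − 5
1 = −11 + 2·6
1 = 2·11424 − 2077·11
So 11·(-2077) ≡ 1 (mod 11424), hence d ≡ -2077 ≡ 9347 (mod 11424).

9347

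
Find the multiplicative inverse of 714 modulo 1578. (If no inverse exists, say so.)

Euclidean algorithm on 1578, 714:
1578 = 2·714 + 150
714 = 4·150 + 114
150 = 1·114 + 36
114 = 3·36 + 6
36 = 6·6 + 0
Since gcd = 6 > 1, 714 is not a unit mod 1578.

no inverse exists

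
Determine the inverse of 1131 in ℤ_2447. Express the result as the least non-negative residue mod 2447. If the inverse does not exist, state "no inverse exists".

Extended Euclidean algorithm:
2447 = 2·1131 + 185
1131 = 6·185 + 21
185 = 8·21 + 17
21 = 1·17 + 4
17 = 4·4 + 1
4 = 4·1 + 0
Since gcd(1131, 2447) = 1, back-substitute to write 1 as a combination:
1 = 17 − 4·4
1 = −4·21 + 5·17
1 = 5·185 − 44·21
1 = −44·1131 + 269·185
1 = 269·2447 − 582·1131
So 1131·(-582) ≡ 1 (mod 2447), and -582 ≡ 1865 (mod 2447).

1865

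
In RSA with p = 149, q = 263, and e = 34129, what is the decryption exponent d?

φ(n) = (p−1)(q−1) = 148·262 = 38776.
Need d with 34129·d ≡ 1 (mod 38776). Apply the extended Euclidean algorithm:
38776 = 1*34129 + 4647
34129 = 7*4647 + 1600
4647 = 2*1600 + 1447
1600 = 1*1447 + 153
1447 = 9*153 + 70
153 = 2*70 + 13
70 = 5*13 + 5
13 = 2*5 + 3
5 = 1*3 + 2
3 = 1*2 + 1
2 = 2*1 + 0
Back-substitute:
1 = 3 − 2
1 = −5 + 2·3
1 = 2·13 − 5·5
1 = −5·70 + 27·13
1 = 27·153 − 59·70
1 = −59·1447 + 558·153
1 = 558·1600 − 617·1447
1 = −617·4647 + 1792·1600
1 = 1792·34129 − 13161·4647
1 = −13161·38776 + 14953·34129
So 34129·14953 ≡ 1 (mod 38776), hence d = 14953.

14953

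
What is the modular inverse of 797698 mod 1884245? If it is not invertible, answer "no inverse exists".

Compute gcd(797698, 1884245):
1884245 = 2×797698 + 288849
797698 = 2×288849 + 220000
288849 = 1×220000 + 68849
220000 = 3×68849 + 13453
68849 = 5×13453 + 1584
13453 = 8×1584 + 781
1584 = 2×781 + 22
781 = 35×22 + 11
22 = 2×11 + 0
Since gcd = 11 > 1, 797698 is not a unit mod 1884245.

no inverse exists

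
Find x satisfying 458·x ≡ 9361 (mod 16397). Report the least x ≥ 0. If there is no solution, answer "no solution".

First find gcd(458, 16397):
16397 = 35*458 + 367
458 = 1*367 + 91
367 = 4*91 + 3
91 = 30*3 + 1
3 = 3*1 + 0
gcd = 1, so a unique solution mod 16397 exists.
Back-substitute for the Bézout coefficients:
1 = 91 − 30·3
1 = −30·367 + 121·91
1 = 121·458 − 151·367
1 = −151·16397 + 5406·458
So 458·(5406) ≡ 1 (mod 16397), giving 458⁻¹ ≡ 5406.
x ≡ 458⁻¹·9361 ≡ 5406·9361 ≡ 4424 (mod 16397).

4424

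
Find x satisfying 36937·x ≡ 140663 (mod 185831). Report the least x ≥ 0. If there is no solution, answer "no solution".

First find gcd(36937, 185831):
185831 = 5·36937 + 1146
36937 = 32·1146 + 265
1146 = 4·265 + 86
265 = 3·86 + 7
86 = 12·7 + 2
7 = 3·2 + 1
2 = 2·1 + 0
gcd = 1, so a unique solution mod 185831 exists.
Back-substitute for the Bézout coefficients:
1 = 7 − 3·2
1 = −3·86 + 37·7
1 = 37·265 − 114·86
1 = −114·1146 + 493·265
1 = 493·36937 − 15890·1146
1 = −15890·185831 + 79943·36937
So 36937·(79943) ≡ 1 (mod 185831), giving 36937⁻¹ ≡ 79943.
x ≡ 36937⁻¹·140663 ≡ 79943·140663 ≡ 16737 (mod 185831).

16737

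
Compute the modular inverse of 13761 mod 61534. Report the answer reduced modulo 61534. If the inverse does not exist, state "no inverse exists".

no inverse exists

Compute gcd(13761, 61534):
61534 = 4×13761 + 6490
13761 = 2×6490 + 781
6490 = 8×781 + 242
781 = 3×242 + 55
242 = 4×55 + 22
55 = 2×22 + 11
22 = 2×11 + 0
Since gcd = 11 > 1, 13761 is not a unit mod 61534.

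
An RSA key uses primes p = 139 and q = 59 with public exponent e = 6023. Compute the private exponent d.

5903

φ(n) = (p−1)(q−1) = 138·58 = 8004.
Need d with 6023·d ≡ 1 (mod 8004). Apply the extended Euclidean algorithm:
8004 = 1×6023 + 1981
6023 = 3×1981 + 80
1981 = 24×80 + 61
80 = 1×61 + 19
61 = 3×19 + 4
19 = 4×4 + 3
4 = 1×3 + 1
3 = 3×1 + 0
Back-substitute:
1 = 4 − 3
1 = −19 + 5·4
1 = 5·61 − 16·19
1 = −16·80 + 21·61
1 = 21·1981 − 520·80
1 = −520·6023 + 1581·1981
1 = 1581·8004 − 2101·6023
So 6023·(-2101) ≡ 1 (mod 8004), hence d ≡ -2101 ≡ 5903 (mod 8004).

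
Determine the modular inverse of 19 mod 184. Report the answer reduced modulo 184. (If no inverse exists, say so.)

Run Euclid on (184, 19):
184 = 9×19 + 13
19 = 1×13 + 6
13 = 2×6 + 1
6 = 6×1 + 0
Since gcd(19, 184) = 1, back-substitute to write 1 as a combination:
1 = 13 − 2·6
1 = −2·19 + 3·13
1 = 3·184 − 29·19
Thus 19·(-29) ≡ 1 (mod 184); reducing, -29 mod 184 = 155.

155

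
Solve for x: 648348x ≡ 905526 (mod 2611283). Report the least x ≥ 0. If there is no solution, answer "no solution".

1868169

First find gcd(648348, 2611283):
2611283 = 4*648348 + 17891
648348 = 36*17891 + 4272
17891 = 4*4272 + 803
4272 = 5*803 + 257
803 = 3*257 + 32
257 = 8*32 + 1
32 = 32*1 + 0
gcd = 1, so a unique solution mod 2611283 exists.
Back-substitute for the Bézout coefficients:
1 = 257 − 8·32
1 = −8·803 + 25·257
1 = 25·4272 − 133·803
1 = −133·17891 + 557·4272
1 = 557·648348 − 20185·17891
1 = −20185·2611283 + 81297·648348
So 648348·(81297) ≡ 1 (mod 2611283), giving 648348⁻¹ ≡ 81297.
x ≡ 648348⁻¹·905526 ≡ 81297·905526 ≡ 1868169 (mod 2611283).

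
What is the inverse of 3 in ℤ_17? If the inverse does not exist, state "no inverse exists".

Run Euclid on (17, 3):
17 = 5·3 + 2
3 = 1·2 + 1
2 = 2·1 + 0
Since gcd(3, 17) = 1, back-substitute to write 1 as a combination:
1 = 3 − 2
1 = −17 + 6·3
So 3·6 ≡ 1 (mod 17).

6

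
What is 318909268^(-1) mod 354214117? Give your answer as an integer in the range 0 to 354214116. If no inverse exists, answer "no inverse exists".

gcd(354214117, 318909268) by repeated division:
354214117 = 1*318909268 + 35304849
318909268 = 9*35304849 + 1165627
35304849 = 30*1165627 + 336039
1165627 = 3*336039 + 157510
336039 = 2*157510 + 21019
157510 = 7*21019 + 10377
21019 = 2*10377 + 265
10377 = 39*265 + 42
265 = 6*42 + 13
42 = 3*13 + 3
13 = 4*3 + 1
3 = 3*1 + 0
gcd = 1, so the inverse exists. Back-substitute:
1 = 13 − 4·3
1 = −4·42 + 13·13
1 = 13·265 − 82·42
1 = −82·10377 + 3211·265
1 = 3211·21019 − 6504·10377
1 = −6504·157510 + 48739·21019
1 = 48739·336039 − 103982·157510
1 = −103982·1165627 + 360685·336039
1 = 360685·35304849 − 10924532·1165627
1 = −10924532·318909268 + 98681473·35304849
1 = 98681473·354214117 − 109606005·318909268
Hence 318909268⁻¹ ≡ -109606005 ≡ 244608112 (mod 354214117).

244608112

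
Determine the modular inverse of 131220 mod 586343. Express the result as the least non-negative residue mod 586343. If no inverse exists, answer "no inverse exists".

64403

Run Euclid on (586343, 131220):
586343 = 4·131220 + 61463
131220 = 2·61463 + 8294
61463 = 7·8294 + 3405
8294 = 2·3405 + 1484
3405 = 2·1484 + 437
1484 = 3·437 + 173
437 = 2·173 + 91
173 = 1·91 + 82
91 = 1·82 + 9
82 = 9·9 + 1
9 = 9·1 + 0
The gcd is 1. Working backward:
1 = 82 − 9·9
1 = −9·91 + 10·82
1 = 10·173 − 19·91
1 = −19·437 + 48·173
1 = 48·1484 − 163·437
1 = −163·3405 + 374·1484
1 = 374·8294 − 911·3405
1 = −911·61463 + 6751·8294
1 = 6751·131220 − 14413·61463
1 = −14413·586343 + 64403·131220
So 131220·64403 ≡ 1 (mod 586343).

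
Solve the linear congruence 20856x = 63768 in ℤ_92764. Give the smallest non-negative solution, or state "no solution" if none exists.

19618

First find gcd(20856, 92764):
92764 = 4·20856 + 9340
20856 = 2·9340 + 2176
9340 = 4·2176 + 636
2176 = 3·636 + 268
636 = 2·268 + 100
268 = 2·100 + 68
100 = 1·68 + 32
68 = 2·32 + 4
32 = 8·4 + 0
gcd = 4 and 4 | 63768, so solutions exist. Divide through by 4: 5214x ≡ 15942 (mod 23191).
Now find 5214⁻¹ mod 23191:
23191 = 4·5214 + 2335
5214 = 2·2335 + 544
2335 = 4·544 + 159
544 = 3·159 + 67
159 = 2·67 + 25
67 = 2·25 + 17
25 = 1·17 + 8
17 = 2·8 + 1
8 = 8·1 + 0
Back-substitute:
1 = 17 − 2·8
1 = −2·25 + 3·17
1 = 3·67 − 8·25
1 = −8·159 + 19·67
1 = 19·544 − 65·159
1 = −65·2335 + 279·544
1 = 279·5214 − 623·2335
1 = −623·23191 + 2771·5214
So 5214⁻¹ ≡ 2771 (mod 23191).
Then x ≡ 2771·15942 ≡ 19618 (mod 23191); the smallest non-negative solution is x = 19618.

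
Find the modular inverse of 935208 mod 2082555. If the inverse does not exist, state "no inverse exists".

no inverse exists

Compute gcd(935208, 2082555):
2082555 = 2×935208 + 212139
935208 = 4×212139 + 86652
212139 = 2×86652 + 38835
86652 = 2×38835 + 8982
38835 = 4×8982 + 2907
8982 = 3×2907 + 261
2907 = 11×261 + 36
261 = 7×36 + 9
36 = 4×9 + 0
Since gcd = 9 > 1, 935208 is not a unit mod 2082555.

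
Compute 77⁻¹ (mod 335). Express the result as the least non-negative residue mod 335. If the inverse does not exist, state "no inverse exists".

248

gcd(335, 77) by repeated division:
335 = 4×77 + 27
77 = 2×27 + 23
27 = 1×23 + 4
23 = 5×4 + 3
4 = 1×3 + 1
3 = 3×1 + 0
The gcd is 1. Working backward:
1 = 4 − 3
1 = −23 + 6·4
1 = 6·27 − 7·23
1 = −7·77 + 20·27
1 = 20·335 − 87·77
Hence 77⁻¹ ≡ -87 ≡ 248 (mod 335).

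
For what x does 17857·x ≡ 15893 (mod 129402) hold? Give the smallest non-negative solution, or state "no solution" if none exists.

no solution

gcd(17857, 129402):
129402 = 7*17857 + 4403
17857 = 4*4403 + 245
4403 = 17*245 + 238
245 = 1*238 + 7
238 = 34*7 + 0
gcd = 7, but 7 ∤ 15893, so the congruence has no solution.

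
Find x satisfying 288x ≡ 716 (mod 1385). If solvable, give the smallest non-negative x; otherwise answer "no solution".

First find gcd(288, 1385):
1385 = 4×288 + 233
288 = 1×233 + 55
233 = 4×55 + 13
55 = 4×13 + 3
13 = 4×3 + 1
3 = 3×1 + 0
gcd = 1, so a unique solution mod 1385 exists.
Back-substitute for the Bézout coefficients:
1 = 13 − 4·3
1 = −4·55 + 17·13
1 = 17·233 − 72·55
1 = −72·288 + 89·233
1 = 89·1385 − 428·288
So 288·(-428) ≡ 1 (mod 1385), giving 288⁻¹ ≡ 957.
x ≡ 288⁻¹·716 ≡ 957·716 ≡ 1022 (mod 1385).

1022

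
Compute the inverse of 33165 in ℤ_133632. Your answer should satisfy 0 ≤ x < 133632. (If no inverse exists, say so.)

no inverse exists

Compute gcd(33165, 133632):
133632 = 4·33165 + 972
33165 = 34·972 + 117
972 = 8·117 + 36
117 = 3·36 + 9
36 = 4·9 + 0
The gcd is 9, not 1, hence no inverse exists.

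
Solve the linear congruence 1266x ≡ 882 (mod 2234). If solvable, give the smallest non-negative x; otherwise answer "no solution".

First find gcd(1266, 2234):
2234 = 1×1266 + 968
1266 = 1×968 + 298
968 = 3×298 + 74
298 = 4×74 + 2
74 = 37×2 + 0
gcd = 2 and 2 | 882, so solutions exist. Divide through by 2: 633x ≡ 441 (mod 1117).
Now find 633⁻¹ mod 1117:
1117 = 1·633 + 484
633 = 1·484 + 149
484 = 3·149 + 37
149 = 4·37 + 1
37 = 37·1 + 0
Back-substitute:
1 = 149 − 4·37
1 = −4·484 + 13·149
1 = 13·633 − 17·484
1 = −17·1117 + 30·633
So 633⁻¹ ≡ 30 (mod 1117).
Then x ≡ 30·441 ≡ 943 (mod 1117); the smallest non-negative solution is x = 943.

943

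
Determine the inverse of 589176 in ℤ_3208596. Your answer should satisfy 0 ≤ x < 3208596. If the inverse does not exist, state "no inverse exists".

no inverse exists

Compute gcd(589176, 3208596):
3208596 = 5*589176 + 262716
589176 = 2*262716 + 63744
262716 = 4*63744 + 7740
63744 = 8*7740 + 1824
7740 = 4*1824 + 444
1824 = 4*444 + 48
444 = 9*48 + 12
48 = 4*12 + 0
The gcd is 12, not 1, hence no inverse exists.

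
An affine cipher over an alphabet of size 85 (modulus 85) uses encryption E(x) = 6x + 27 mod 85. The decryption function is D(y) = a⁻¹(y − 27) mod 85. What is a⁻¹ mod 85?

Apply the Euclidean algorithm to 85 and 6:
85 = 14*6 + 1
6 = 6*1 + 0
gcd = 1, so the inverse exists. Back-substitute:
1 = 85 − 14·6
So 6·(-14) ≡ 1 (mod 85), and -14 ≡ 71 (mod 85).

71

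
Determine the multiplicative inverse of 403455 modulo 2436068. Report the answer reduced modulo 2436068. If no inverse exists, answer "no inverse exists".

Run Euclid on (2436068, 403455):
2436068 = 6*403455 + 15338
403455 = 26*15338 + 4667
15338 = 3*4667 + 1337
4667 = 3*1337 + 656
1337 = 2*656 + 25
656 = 26*25 + 6
25 = 4*6 + 1
6 = 6*1 + 0
The gcd is 1. Working backward:
1 = 25 − 4·6
1 = −4·656 + 105·25
1 = 105·1337 − 214·656
1 = −214·4667 + 747·1337
1 = 747·15338 − 2455·4667
1 = −2455·403455 + 64577·15338
1 = 64577·2436068 − 389917·403455
Thus 403455·(-389917) ≡ 1 (mod 2436068); reducing, -389917 mod 2436068 = 2046151.

2046151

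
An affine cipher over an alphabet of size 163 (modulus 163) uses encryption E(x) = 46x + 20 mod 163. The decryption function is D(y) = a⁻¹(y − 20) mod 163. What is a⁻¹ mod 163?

39

Apply the Euclidean algorithm to 163 and 46:
163 = 3×46 + 25
46 = 1×25 + 21
25 = 1×21 + 4
21 = 5×4 + 1
4 = 4×1 + 0
gcd = 1, so the inverse exists. Back-substitute:
1 = 21 − 5·4
1 = −5·25 + 6·21
1 = 6·46 − 11·25
1 = −11·163 + 39·46
So 46·39 ≡ 1 (mod 163).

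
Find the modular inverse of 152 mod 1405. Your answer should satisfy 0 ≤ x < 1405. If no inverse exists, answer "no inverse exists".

1063

Extended Euclidean algorithm:
1405 = 9·152 + 37
152 = 4·37 + 4
37 = 9·4 + 1
4 = 4·1 + 0
The gcd is 1. Working backward:
1 = 37 − 9·4
1 = −9·152 + 37·37
1 = 37·1405 − 342·152
Thus 152·(-342) ≡ 1 (mod 1405); reducing, -342 mod 1405 = 1063.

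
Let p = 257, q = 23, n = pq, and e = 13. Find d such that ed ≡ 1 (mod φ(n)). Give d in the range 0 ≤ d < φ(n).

φ(n) = (p−1)(q−1) = 256·22 = 5632.
Need d with 13·d ≡ 1 (mod 5632). Apply the extended Euclidean algorithm:
5632 = 433·13 + 3
13 = 4·3 + 1
3 = 3·1 + 0
Back-substitute:
1 = 13 − 4·3
1 = −4·5632 + 1733·13
So 13·1733 ≡ 1 (mod 5632), hence d = 1733.

1733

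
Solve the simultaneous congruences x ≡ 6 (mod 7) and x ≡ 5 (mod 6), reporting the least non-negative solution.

Write x = 6 + 7·k. Then 7·k ≡ 5 − 6 ≡ 5 (mod 6).
Need 7⁻¹ mod 6. Extended Euclid on (6, 1):
6 = 6×1 + 0
7⁻¹ ≡ 1 (mod 6), so k ≡ 1·5 ≡ 5 (mod 6).
x = 6 + 7·5 = 41.

41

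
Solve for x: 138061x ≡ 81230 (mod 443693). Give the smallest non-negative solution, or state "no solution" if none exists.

308517

First find gcd(138061, 443693):
443693 = 3*138061 + 29510
138061 = 4*29510 + 20021
29510 = 1*20021 + 9489
20021 = 2*9489 + 1043
9489 = 9*1043 + 102
1043 = 10*102 + 23
102 = 4*23 + 10
23 = 2*10 + 3
10 = 3*3 + 1
3 = 3*1 + 0
gcd = 1, so a unique solution mod 443693 exists.
Back-substitute for the Bézout coefficients:
1 = 10 − 3·3
1 = −3·23 + 7·10
1 = 7·102 − 31·23
1 = −31·1043 + 317·102
1 = 317·9489 − 2884·1043
1 = −2884·20021 + 6085·9489
1 = 6085·29510 − 8969·20021
1 = −8969·138061 + 41961·29510
1 = 41961·443693 − 134852·138061
So 138061·(-134852) ≡ 1 (mod 443693), giving 138061⁻¹ ≡ 308841.
x ≡ 138061⁻¹·81230 ≡ 308841·81230 ≡ 308517 (mod 443693).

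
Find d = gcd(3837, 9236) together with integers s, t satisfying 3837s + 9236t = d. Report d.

1

Apply Euclid's algorithm to 9236 and 3837:
9236 = 2*3837 + 1562
3837 = 2*1562 + 713
1562 = 2*713 + 136
713 = 5*136 + 33
136 = 4*33 + 4
33 = 8*4 + 1
4 = 4*1 + 0
gcd(3837, 9236) = 1.
Back-substituting:
1 = 33 − 8·4
1 = −8·136 + 33·33
1 = 33·713 − 173·136
1 = −173·1562 + 379·713
1 = 379·3837 − 931·1562
1 = −931·9236 + 2241·3837
So 1 = (-931)·9236 + (2241)·3837.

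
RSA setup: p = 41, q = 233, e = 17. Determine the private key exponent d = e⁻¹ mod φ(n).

φ(n) = (p−1)(q−1) = 40·232 = 9280.
Need d with 17·d ≡ 1 (mod 9280). Apply the extended Euclidean algorithm:
9280 = 545·17 + 15
17 = 1·15 + 2
15 = 7·2 + 1
2 = 2·1 + 0
Back-substitute:
1 = 15 − 7·2
1 = −7·17 + 8·15
1 = 8·9280 − 4367·17
So 17·(-4367) ≡ 1 (mod 9280), hence d ≡ -4367 ≡ 4913 (mod 9280).

4913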